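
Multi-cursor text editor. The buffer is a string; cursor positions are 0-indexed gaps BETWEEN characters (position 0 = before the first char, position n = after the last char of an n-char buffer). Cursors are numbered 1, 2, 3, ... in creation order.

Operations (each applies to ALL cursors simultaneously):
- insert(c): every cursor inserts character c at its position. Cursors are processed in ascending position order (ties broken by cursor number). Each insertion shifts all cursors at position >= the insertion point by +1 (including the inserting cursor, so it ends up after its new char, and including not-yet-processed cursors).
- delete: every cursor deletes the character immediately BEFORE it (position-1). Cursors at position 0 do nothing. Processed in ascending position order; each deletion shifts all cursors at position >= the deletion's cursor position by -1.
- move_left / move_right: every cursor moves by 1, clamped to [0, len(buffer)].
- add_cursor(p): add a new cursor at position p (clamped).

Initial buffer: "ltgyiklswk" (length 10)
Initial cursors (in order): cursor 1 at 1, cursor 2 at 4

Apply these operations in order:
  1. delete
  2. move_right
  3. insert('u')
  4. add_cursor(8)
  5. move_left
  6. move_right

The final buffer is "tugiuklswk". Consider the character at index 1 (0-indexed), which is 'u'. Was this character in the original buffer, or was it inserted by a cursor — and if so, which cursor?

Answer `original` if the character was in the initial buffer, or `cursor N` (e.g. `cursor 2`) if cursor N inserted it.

Answer: cursor 1

Derivation:
After op 1 (delete): buffer="tgiklswk" (len 8), cursors c1@0 c2@2, authorship ........
After op 2 (move_right): buffer="tgiklswk" (len 8), cursors c1@1 c2@3, authorship ........
After op 3 (insert('u')): buffer="tugiuklswk" (len 10), cursors c1@2 c2@5, authorship .1..2.....
After op 4 (add_cursor(8)): buffer="tugiuklswk" (len 10), cursors c1@2 c2@5 c3@8, authorship .1..2.....
After op 5 (move_left): buffer="tugiuklswk" (len 10), cursors c1@1 c2@4 c3@7, authorship .1..2.....
After op 6 (move_right): buffer="tugiuklswk" (len 10), cursors c1@2 c2@5 c3@8, authorship .1..2.....
Authorship (.=original, N=cursor N): . 1 . . 2 . . . . .
Index 1: author = 1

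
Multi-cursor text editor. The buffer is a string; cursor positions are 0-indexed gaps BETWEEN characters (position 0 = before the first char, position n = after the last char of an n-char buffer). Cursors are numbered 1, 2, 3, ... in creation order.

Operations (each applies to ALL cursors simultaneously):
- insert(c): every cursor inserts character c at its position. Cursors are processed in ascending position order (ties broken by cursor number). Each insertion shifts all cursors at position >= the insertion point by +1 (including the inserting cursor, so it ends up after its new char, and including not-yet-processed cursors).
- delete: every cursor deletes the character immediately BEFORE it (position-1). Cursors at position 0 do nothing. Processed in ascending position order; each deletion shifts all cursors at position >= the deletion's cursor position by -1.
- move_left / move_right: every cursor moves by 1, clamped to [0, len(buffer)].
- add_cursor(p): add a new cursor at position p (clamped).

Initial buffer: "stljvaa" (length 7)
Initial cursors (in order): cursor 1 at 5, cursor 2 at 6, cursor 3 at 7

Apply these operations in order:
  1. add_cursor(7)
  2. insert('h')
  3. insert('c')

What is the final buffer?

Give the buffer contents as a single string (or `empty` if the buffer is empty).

Answer: stljvhcahcahhcc

Derivation:
After op 1 (add_cursor(7)): buffer="stljvaa" (len 7), cursors c1@5 c2@6 c3@7 c4@7, authorship .......
After op 2 (insert('h')): buffer="stljvhahahh" (len 11), cursors c1@6 c2@8 c3@11 c4@11, authorship .....1.2.34
After op 3 (insert('c')): buffer="stljvhcahcahhcc" (len 15), cursors c1@7 c2@10 c3@15 c4@15, authorship .....11.22.3434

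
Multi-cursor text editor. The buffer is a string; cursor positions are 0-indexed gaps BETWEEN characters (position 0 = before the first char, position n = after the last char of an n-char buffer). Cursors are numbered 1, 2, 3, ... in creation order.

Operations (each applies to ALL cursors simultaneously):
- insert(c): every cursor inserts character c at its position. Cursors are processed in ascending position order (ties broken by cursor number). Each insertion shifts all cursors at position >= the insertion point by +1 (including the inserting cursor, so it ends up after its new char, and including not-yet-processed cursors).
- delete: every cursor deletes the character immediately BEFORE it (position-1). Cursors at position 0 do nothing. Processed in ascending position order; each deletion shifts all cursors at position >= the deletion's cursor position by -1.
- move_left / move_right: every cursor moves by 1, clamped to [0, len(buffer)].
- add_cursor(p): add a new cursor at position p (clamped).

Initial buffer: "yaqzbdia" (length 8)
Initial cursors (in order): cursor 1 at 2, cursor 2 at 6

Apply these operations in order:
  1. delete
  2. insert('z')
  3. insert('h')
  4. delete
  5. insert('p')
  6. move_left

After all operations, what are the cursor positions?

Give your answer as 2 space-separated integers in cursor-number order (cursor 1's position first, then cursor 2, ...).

After op 1 (delete): buffer="yqzbia" (len 6), cursors c1@1 c2@4, authorship ......
After op 2 (insert('z')): buffer="yzqzbzia" (len 8), cursors c1@2 c2@6, authorship .1...2..
After op 3 (insert('h')): buffer="yzhqzbzhia" (len 10), cursors c1@3 c2@8, authorship .11...22..
After op 4 (delete): buffer="yzqzbzia" (len 8), cursors c1@2 c2@6, authorship .1...2..
After op 5 (insert('p')): buffer="yzpqzbzpia" (len 10), cursors c1@3 c2@8, authorship .11...22..
After op 6 (move_left): buffer="yzpqzbzpia" (len 10), cursors c1@2 c2@7, authorship .11...22..

Answer: 2 7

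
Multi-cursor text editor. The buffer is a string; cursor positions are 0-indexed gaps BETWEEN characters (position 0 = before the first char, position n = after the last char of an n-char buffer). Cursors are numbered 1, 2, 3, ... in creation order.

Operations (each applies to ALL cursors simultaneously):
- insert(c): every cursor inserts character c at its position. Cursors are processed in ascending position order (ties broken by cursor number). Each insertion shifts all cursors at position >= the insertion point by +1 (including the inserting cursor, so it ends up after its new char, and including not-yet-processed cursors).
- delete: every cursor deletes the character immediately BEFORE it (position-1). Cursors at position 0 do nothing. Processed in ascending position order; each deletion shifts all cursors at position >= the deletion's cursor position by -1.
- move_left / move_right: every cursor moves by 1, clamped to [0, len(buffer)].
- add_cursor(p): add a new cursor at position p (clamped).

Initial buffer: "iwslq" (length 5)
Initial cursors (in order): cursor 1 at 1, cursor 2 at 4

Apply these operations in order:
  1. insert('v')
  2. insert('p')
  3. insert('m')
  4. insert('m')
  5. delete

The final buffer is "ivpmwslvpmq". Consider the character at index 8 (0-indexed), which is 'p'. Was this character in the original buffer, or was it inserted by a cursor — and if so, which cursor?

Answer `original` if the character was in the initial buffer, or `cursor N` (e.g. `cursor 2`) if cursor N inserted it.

Answer: cursor 2

Derivation:
After op 1 (insert('v')): buffer="ivwslvq" (len 7), cursors c1@2 c2@6, authorship .1...2.
After op 2 (insert('p')): buffer="ivpwslvpq" (len 9), cursors c1@3 c2@8, authorship .11...22.
After op 3 (insert('m')): buffer="ivpmwslvpmq" (len 11), cursors c1@4 c2@10, authorship .111...222.
After op 4 (insert('m')): buffer="ivpmmwslvpmmq" (len 13), cursors c1@5 c2@12, authorship .1111...2222.
After op 5 (delete): buffer="ivpmwslvpmq" (len 11), cursors c1@4 c2@10, authorship .111...222.
Authorship (.=original, N=cursor N): . 1 1 1 . . . 2 2 2 .
Index 8: author = 2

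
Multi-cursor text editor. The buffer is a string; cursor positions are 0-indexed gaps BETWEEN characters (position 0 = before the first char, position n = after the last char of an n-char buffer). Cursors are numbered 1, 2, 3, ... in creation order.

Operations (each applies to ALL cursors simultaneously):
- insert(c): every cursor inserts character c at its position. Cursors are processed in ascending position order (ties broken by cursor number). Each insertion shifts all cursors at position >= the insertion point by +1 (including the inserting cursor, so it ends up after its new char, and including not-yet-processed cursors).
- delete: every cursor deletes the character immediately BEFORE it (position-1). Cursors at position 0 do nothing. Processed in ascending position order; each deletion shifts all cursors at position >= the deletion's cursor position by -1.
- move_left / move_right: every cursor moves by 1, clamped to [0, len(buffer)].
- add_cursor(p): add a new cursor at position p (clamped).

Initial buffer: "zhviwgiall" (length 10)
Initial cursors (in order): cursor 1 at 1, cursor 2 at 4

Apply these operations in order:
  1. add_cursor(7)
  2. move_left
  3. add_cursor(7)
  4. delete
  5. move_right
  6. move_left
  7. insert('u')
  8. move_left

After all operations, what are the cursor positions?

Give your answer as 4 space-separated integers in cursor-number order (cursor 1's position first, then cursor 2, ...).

Answer: 0 3 7 7

Derivation:
After op 1 (add_cursor(7)): buffer="zhviwgiall" (len 10), cursors c1@1 c2@4 c3@7, authorship ..........
After op 2 (move_left): buffer="zhviwgiall" (len 10), cursors c1@0 c2@3 c3@6, authorship ..........
After op 3 (add_cursor(7)): buffer="zhviwgiall" (len 10), cursors c1@0 c2@3 c3@6 c4@7, authorship ..........
After op 4 (delete): buffer="zhiwall" (len 7), cursors c1@0 c2@2 c3@4 c4@4, authorship .......
After op 5 (move_right): buffer="zhiwall" (len 7), cursors c1@1 c2@3 c3@5 c4@5, authorship .......
After op 6 (move_left): buffer="zhiwall" (len 7), cursors c1@0 c2@2 c3@4 c4@4, authorship .......
After op 7 (insert('u')): buffer="uzhuiwuuall" (len 11), cursors c1@1 c2@4 c3@8 c4@8, authorship 1..2..34...
After op 8 (move_left): buffer="uzhuiwuuall" (len 11), cursors c1@0 c2@3 c3@7 c4@7, authorship 1..2..34...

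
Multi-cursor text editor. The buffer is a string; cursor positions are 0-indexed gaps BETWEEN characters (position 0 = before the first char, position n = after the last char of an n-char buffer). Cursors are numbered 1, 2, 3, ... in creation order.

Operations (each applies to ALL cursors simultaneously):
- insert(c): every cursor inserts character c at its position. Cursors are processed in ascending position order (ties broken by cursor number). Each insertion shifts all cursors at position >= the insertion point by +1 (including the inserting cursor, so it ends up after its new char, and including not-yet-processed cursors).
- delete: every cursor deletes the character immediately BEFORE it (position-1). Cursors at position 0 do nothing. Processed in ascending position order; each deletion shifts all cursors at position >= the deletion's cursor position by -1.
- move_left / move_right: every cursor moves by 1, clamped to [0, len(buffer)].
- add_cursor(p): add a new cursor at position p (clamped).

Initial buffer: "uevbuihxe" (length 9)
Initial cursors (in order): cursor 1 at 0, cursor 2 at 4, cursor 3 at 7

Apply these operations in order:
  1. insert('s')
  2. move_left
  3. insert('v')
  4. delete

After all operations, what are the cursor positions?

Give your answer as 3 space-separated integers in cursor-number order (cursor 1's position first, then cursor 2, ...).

Answer: 0 5 9

Derivation:
After op 1 (insert('s')): buffer="suevbsuihsxe" (len 12), cursors c1@1 c2@6 c3@10, authorship 1....2...3..
After op 2 (move_left): buffer="suevbsuihsxe" (len 12), cursors c1@0 c2@5 c3@9, authorship 1....2...3..
After op 3 (insert('v')): buffer="vsuevbvsuihvsxe" (len 15), cursors c1@1 c2@7 c3@12, authorship 11....22...33..
After op 4 (delete): buffer="suevbsuihsxe" (len 12), cursors c1@0 c2@5 c3@9, authorship 1....2...3..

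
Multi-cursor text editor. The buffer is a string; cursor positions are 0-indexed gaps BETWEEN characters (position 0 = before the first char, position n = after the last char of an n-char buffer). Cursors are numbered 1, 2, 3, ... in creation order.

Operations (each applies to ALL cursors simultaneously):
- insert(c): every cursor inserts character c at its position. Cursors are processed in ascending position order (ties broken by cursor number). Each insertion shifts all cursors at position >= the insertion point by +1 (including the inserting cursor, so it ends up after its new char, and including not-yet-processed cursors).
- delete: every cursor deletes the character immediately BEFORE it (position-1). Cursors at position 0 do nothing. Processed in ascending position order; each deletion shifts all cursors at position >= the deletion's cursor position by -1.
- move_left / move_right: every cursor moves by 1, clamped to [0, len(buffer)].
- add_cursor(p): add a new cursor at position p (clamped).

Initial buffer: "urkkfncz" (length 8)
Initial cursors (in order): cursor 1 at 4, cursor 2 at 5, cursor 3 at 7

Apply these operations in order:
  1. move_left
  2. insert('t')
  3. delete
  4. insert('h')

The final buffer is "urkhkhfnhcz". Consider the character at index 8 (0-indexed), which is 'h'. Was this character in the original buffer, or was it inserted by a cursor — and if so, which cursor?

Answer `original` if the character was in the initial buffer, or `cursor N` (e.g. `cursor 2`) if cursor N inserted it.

After op 1 (move_left): buffer="urkkfncz" (len 8), cursors c1@3 c2@4 c3@6, authorship ........
After op 2 (insert('t')): buffer="urktktfntcz" (len 11), cursors c1@4 c2@6 c3@9, authorship ...1.2..3..
After op 3 (delete): buffer="urkkfncz" (len 8), cursors c1@3 c2@4 c3@6, authorship ........
After op 4 (insert('h')): buffer="urkhkhfnhcz" (len 11), cursors c1@4 c2@6 c3@9, authorship ...1.2..3..
Authorship (.=original, N=cursor N): . . . 1 . 2 . . 3 . .
Index 8: author = 3

Answer: cursor 3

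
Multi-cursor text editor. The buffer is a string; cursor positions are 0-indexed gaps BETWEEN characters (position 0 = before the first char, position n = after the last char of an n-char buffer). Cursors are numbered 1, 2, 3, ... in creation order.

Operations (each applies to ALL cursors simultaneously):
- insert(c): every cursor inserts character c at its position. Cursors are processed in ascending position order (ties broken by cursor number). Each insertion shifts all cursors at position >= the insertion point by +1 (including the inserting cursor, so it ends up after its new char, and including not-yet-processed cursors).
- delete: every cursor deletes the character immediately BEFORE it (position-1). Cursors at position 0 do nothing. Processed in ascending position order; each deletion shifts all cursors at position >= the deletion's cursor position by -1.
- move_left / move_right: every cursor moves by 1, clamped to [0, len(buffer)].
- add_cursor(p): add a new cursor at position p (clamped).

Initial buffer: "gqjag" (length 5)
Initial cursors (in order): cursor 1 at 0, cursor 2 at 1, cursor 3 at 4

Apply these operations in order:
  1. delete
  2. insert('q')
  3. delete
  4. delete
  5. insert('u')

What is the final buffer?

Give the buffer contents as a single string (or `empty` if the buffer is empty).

After op 1 (delete): buffer="qjg" (len 3), cursors c1@0 c2@0 c3@2, authorship ...
After op 2 (insert('q')): buffer="qqqjqg" (len 6), cursors c1@2 c2@2 c3@5, authorship 12..3.
After op 3 (delete): buffer="qjg" (len 3), cursors c1@0 c2@0 c3@2, authorship ...
After op 4 (delete): buffer="qg" (len 2), cursors c1@0 c2@0 c3@1, authorship ..
After op 5 (insert('u')): buffer="uuqug" (len 5), cursors c1@2 c2@2 c3@4, authorship 12.3.

Answer: uuqug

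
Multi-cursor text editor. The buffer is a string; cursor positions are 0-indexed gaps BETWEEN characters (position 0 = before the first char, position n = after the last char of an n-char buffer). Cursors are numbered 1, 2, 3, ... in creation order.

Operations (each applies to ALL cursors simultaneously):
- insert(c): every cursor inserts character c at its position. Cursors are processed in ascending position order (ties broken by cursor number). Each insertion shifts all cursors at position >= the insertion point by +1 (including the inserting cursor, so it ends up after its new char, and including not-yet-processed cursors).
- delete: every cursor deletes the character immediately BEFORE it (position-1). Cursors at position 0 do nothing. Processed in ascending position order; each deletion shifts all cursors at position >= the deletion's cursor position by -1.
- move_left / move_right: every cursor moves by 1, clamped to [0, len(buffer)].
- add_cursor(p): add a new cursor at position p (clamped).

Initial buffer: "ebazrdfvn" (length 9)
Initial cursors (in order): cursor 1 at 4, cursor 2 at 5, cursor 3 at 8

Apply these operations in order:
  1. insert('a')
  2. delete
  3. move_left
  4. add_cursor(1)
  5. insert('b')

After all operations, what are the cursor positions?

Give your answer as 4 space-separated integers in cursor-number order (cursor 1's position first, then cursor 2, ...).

After op 1 (insert('a')): buffer="ebazaradfvan" (len 12), cursors c1@5 c2@7 c3@11, authorship ....1.2...3.
After op 2 (delete): buffer="ebazrdfvn" (len 9), cursors c1@4 c2@5 c3@8, authorship .........
After op 3 (move_left): buffer="ebazrdfvn" (len 9), cursors c1@3 c2@4 c3@7, authorship .........
After op 4 (add_cursor(1)): buffer="ebazrdfvn" (len 9), cursors c4@1 c1@3 c2@4 c3@7, authorship .........
After op 5 (insert('b')): buffer="ebbabzbrdfbvn" (len 13), cursors c4@2 c1@5 c2@7 c3@11, authorship .4..1.2...3..

Answer: 5 7 11 2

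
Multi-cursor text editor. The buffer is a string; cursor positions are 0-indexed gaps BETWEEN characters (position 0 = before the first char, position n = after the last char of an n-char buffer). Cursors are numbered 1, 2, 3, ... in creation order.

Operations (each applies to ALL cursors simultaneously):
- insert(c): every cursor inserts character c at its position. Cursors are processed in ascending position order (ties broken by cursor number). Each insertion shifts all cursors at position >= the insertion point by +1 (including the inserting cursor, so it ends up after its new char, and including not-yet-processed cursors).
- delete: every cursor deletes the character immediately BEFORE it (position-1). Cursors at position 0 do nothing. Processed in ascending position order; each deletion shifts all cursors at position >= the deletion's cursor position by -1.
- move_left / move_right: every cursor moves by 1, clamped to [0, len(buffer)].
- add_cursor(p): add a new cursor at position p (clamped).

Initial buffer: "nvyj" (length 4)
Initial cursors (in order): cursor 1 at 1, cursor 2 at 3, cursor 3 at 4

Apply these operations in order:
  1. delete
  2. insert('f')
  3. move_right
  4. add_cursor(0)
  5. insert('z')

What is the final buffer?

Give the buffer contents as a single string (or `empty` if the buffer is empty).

After op 1 (delete): buffer="v" (len 1), cursors c1@0 c2@1 c3@1, authorship .
After op 2 (insert('f')): buffer="fvff" (len 4), cursors c1@1 c2@4 c3@4, authorship 1.23
After op 3 (move_right): buffer="fvff" (len 4), cursors c1@2 c2@4 c3@4, authorship 1.23
After op 4 (add_cursor(0)): buffer="fvff" (len 4), cursors c4@0 c1@2 c2@4 c3@4, authorship 1.23
After op 5 (insert('z')): buffer="zfvzffzz" (len 8), cursors c4@1 c1@4 c2@8 c3@8, authorship 41.12323

Answer: zfvzffzz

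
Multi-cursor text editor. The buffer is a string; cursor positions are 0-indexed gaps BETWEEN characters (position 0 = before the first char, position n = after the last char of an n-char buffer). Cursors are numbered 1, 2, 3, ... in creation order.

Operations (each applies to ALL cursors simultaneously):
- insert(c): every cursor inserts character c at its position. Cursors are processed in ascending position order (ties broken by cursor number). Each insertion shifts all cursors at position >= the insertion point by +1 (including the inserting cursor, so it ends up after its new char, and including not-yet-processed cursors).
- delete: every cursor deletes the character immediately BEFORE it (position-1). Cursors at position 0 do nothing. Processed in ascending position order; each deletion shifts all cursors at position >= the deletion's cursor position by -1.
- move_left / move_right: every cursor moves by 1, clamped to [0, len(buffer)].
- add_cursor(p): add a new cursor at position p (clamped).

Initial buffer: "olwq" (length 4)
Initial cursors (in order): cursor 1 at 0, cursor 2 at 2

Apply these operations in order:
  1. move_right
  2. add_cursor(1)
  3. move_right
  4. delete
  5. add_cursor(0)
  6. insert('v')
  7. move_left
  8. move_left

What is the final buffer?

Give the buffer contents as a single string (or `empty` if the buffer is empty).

Answer: vvvwv

Derivation:
After op 1 (move_right): buffer="olwq" (len 4), cursors c1@1 c2@3, authorship ....
After op 2 (add_cursor(1)): buffer="olwq" (len 4), cursors c1@1 c3@1 c2@3, authorship ....
After op 3 (move_right): buffer="olwq" (len 4), cursors c1@2 c3@2 c2@4, authorship ....
After op 4 (delete): buffer="w" (len 1), cursors c1@0 c3@0 c2@1, authorship .
After op 5 (add_cursor(0)): buffer="w" (len 1), cursors c1@0 c3@0 c4@0 c2@1, authorship .
After op 6 (insert('v')): buffer="vvvwv" (len 5), cursors c1@3 c3@3 c4@3 c2@5, authorship 134.2
After op 7 (move_left): buffer="vvvwv" (len 5), cursors c1@2 c3@2 c4@2 c2@4, authorship 134.2
After op 8 (move_left): buffer="vvvwv" (len 5), cursors c1@1 c3@1 c4@1 c2@3, authorship 134.2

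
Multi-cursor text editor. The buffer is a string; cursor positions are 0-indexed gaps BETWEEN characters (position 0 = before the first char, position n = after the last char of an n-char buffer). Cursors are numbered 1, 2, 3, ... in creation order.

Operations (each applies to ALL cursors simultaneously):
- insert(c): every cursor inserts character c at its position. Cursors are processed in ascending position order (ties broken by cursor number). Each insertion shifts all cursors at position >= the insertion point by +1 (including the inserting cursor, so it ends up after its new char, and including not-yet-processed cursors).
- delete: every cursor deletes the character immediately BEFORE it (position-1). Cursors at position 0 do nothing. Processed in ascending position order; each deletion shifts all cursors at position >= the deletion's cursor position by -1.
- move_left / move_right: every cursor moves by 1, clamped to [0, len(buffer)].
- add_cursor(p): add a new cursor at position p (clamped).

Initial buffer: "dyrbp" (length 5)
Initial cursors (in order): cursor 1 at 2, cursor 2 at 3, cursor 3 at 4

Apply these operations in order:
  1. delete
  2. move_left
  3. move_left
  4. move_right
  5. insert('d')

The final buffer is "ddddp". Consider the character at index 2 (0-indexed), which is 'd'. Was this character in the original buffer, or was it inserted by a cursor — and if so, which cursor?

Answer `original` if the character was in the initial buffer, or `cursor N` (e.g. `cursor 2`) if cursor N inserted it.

After op 1 (delete): buffer="dp" (len 2), cursors c1@1 c2@1 c3@1, authorship ..
After op 2 (move_left): buffer="dp" (len 2), cursors c1@0 c2@0 c3@0, authorship ..
After op 3 (move_left): buffer="dp" (len 2), cursors c1@0 c2@0 c3@0, authorship ..
After op 4 (move_right): buffer="dp" (len 2), cursors c1@1 c2@1 c3@1, authorship ..
After op 5 (insert('d')): buffer="ddddp" (len 5), cursors c1@4 c2@4 c3@4, authorship .123.
Authorship (.=original, N=cursor N): . 1 2 3 .
Index 2: author = 2

Answer: cursor 2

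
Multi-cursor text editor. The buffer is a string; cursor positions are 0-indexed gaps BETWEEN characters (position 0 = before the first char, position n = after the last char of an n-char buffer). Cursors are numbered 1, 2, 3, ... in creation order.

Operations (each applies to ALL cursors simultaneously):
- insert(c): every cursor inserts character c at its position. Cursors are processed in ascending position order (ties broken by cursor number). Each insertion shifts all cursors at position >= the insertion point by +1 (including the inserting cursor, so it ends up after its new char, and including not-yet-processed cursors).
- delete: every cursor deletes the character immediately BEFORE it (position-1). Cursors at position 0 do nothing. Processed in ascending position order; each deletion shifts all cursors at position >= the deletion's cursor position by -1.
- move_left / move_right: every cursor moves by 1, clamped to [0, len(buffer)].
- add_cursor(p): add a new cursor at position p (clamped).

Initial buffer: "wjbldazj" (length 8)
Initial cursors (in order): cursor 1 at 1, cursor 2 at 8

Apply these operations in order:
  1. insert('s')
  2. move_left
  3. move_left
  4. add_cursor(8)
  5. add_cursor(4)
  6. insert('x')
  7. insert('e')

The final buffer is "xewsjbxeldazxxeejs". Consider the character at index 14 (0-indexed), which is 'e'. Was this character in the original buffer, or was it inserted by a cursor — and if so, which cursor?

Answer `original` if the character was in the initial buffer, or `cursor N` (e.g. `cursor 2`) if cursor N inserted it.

Answer: cursor 2

Derivation:
After op 1 (insert('s')): buffer="wsjbldazjs" (len 10), cursors c1@2 c2@10, authorship .1.......2
After op 2 (move_left): buffer="wsjbldazjs" (len 10), cursors c1@1 c2@9, authorship .1.......2
After op 3 (move_left): buffer="wsjbldazjs" (len 10), cursors c1@0 c2@8, authorship .1.......2
After op 4 (add_cursor(8)): buffer="wsjbldazjs" (len 10), cursors c1@0 c2@8 c3@8, authorship .1.......2
After op 5 (add_cursor(4)): buffer="wsjbldazjs" (len 10), cursors c1@0 c4@4 c2@8 c3@8, authorship .1.......2
After op 6 (insert('x')): buffer="xwsjbxldazxxjs" (len 14), cursors c1@1 c4@6 c2@12 c3@12, authorship 1.1..4....23.2
After op 7 (insert('e')): buffer="xewsjbxeldazxxeejs" (len 18), cursors c1@2 c4@8 c2@16 c3@16, authorship 11.1..44....2323.2
Authorship (.=original, N=cursor N): 1 1 . 1 . . 4 4 . . . . 2 3 2 3 . 2
Index 14: author = 2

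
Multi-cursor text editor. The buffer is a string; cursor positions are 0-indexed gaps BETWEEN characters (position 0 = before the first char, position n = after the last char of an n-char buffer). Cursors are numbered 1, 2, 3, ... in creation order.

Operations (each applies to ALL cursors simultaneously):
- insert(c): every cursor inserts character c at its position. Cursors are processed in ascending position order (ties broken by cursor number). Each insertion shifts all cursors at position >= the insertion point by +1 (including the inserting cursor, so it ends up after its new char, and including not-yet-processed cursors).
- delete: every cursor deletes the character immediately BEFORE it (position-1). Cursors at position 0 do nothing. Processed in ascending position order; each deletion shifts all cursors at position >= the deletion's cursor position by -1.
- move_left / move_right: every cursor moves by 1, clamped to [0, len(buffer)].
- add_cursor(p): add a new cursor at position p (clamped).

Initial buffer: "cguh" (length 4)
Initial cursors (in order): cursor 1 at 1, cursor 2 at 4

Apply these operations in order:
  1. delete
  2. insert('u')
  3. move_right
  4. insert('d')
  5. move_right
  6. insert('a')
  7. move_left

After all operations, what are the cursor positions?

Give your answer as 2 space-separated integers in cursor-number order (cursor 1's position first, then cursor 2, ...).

After op 1 (delete): buffer="gu" (len 2), cursors c1@0 c2@2, authorship ..
After op 2 (insert('u')): buffer="uguu" (len 4), cursors c1@1 c2@4, authorship 1..2
After op 3 (move_right): buffer="uguu" (len 4), cursors c1@2 c2@4, authorship 1..2
After op 4 (insert('d')): buffer="ugduud" (len 6), cursors c1@3 c2@6, authorship 1.1.22
After op 5 (move_right): buffer="ugduud" (len 6), cursors c1@4 c2@6, authorship 1.1.22
After op 6 (insert('a')): buffer="ugduauda" (len 8), cursors c1@5 c2@8, authorship 1.1.1222
After op 7 (move_left): buffer="ugduauda" (len 8), cursors c1@4 c2@7, authorship 1.1.1222

Answer: 4 7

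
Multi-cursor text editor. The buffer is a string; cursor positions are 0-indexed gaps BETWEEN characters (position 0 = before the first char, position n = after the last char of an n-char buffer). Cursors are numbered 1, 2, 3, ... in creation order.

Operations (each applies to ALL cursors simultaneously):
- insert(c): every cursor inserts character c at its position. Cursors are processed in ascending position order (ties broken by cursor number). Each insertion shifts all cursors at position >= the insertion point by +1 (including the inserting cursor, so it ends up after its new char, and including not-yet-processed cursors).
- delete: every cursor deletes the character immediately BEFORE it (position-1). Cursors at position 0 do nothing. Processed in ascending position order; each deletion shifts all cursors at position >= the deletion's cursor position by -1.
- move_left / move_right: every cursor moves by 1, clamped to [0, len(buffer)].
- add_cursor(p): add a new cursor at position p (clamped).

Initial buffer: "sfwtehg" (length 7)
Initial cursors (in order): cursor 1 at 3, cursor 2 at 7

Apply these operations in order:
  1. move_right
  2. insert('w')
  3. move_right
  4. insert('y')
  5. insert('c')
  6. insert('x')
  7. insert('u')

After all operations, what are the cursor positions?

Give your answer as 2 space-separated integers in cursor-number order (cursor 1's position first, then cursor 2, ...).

Answer: 10 17

Derivation:
After op 1 (move_right): buffer="sfwtehg" (len 7), cursors c1@4 c2@7, authorship .......
After op 2 (insert('w')): buffer="sfwtwehgw" (len 9), cursors c1@5 c2@9, authorship ....1...2
After op 3 (move_right): buffer="sfwtwehgw" (len 9), cursors c1@6 c2@9, authorship ....1...2
After op 4 (insert('y')): buffer="sfwtweyhgwy" (len 11), cursors c1@7 c2@11, authorship ....1.1..22
After op 5 (insert('c')): buffer="sfwtweychgwyc" (len 13), cursors c1@8 c2@13, authorship ....1.11..222
After op 6 (insert('x')): buffer="sfwtweycxhgwycx" (len 15), cursors c1@9 c2@15, authorship ....1.111..2222
After op 7 (insert('u')): buffer="sfwtweycxuhgwycxu" (len 17), cursors c1@10 c2@17, authorship ....1.1111..22222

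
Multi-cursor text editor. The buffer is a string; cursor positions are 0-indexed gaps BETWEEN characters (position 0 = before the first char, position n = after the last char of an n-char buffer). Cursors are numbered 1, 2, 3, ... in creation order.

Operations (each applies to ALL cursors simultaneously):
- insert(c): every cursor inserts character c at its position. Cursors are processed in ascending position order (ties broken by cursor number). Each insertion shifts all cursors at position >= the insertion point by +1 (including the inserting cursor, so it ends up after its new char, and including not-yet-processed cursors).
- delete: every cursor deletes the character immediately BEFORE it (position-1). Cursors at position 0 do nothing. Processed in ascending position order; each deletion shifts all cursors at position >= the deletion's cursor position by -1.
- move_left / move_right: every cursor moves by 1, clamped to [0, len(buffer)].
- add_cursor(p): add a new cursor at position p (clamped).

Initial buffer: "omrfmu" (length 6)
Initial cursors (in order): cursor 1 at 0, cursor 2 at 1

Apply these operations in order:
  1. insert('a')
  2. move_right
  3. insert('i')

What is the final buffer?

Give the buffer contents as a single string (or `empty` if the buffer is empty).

Answer: aoiamirfmu

Derivation:
After op 1 (insert('a')): buffer="aoamrfmu" (len 8), cursors c1@1 c2@3, authorship 1.2.....
After op 2 (move_right): buffer="aoamrfmu" (len 8), cursors c1@2 c2@4, authorship 1.2.....
After op 3 (insert('i')): buffer="aoiamirfmu" (len 10), cursors c1@3 c2@6, authorship 1.12.2....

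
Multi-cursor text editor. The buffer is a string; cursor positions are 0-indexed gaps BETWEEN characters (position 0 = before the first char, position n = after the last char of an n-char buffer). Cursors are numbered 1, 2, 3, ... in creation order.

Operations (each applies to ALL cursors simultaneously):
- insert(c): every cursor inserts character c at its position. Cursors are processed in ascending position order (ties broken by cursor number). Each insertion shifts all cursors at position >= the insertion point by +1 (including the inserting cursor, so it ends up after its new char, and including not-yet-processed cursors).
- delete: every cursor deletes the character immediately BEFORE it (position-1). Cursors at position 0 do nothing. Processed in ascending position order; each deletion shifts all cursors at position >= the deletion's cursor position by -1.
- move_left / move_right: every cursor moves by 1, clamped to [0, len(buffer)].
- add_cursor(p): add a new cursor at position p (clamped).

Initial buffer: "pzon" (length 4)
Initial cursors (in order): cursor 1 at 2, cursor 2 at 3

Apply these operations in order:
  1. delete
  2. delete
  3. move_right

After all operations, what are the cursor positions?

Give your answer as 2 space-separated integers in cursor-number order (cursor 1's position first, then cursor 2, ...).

After op 1 (delete): buffer="pn" (len 2), cursors c1@1 c2@1, authorship ..
After op 2 (delete): buffer="n" (len 1), cursors c1@0 c2@0, authorship .
After op 3 (move_right): buffer="n" (len 1), cursors c1@1 c2@1, authorship .

Answer: 1 1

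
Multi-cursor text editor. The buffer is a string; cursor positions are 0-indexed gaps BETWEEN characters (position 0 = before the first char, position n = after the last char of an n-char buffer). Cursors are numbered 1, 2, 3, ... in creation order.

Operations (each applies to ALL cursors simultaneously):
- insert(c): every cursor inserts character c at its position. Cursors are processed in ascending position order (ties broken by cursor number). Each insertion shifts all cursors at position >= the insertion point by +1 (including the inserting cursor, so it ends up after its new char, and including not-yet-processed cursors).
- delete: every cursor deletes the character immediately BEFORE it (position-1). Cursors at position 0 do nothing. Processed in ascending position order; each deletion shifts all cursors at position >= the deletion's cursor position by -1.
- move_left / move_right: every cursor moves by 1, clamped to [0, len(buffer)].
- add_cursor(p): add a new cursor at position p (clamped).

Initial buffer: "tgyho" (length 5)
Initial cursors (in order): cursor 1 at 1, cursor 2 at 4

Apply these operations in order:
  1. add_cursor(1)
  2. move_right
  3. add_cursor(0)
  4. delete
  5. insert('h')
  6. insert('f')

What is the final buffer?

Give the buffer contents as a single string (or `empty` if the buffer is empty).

After op 1 (add_cursor(1)): buffer="tgyho" (len 5), cursors c1@1 c3@1 c2@4, authorship .....
After op 2 (move_right): buffer="tgyho" (len 5), cursors c1@2 c3@2 c2@5, authorship .....
After op 3 (add_cursor(0)): buffer="tgyho" (len 5), cursors c4@0 c1@2 c3@2 c2@5, authorship .....
After op 4 (delete): buffer="yh" (len 2), cursors c1@0 c3@0 c4@0 c2@2, authorship ..
After op 5 (insert('h')): buffer="hhhyhh" (len 6), cursors c1@3 c3@3 c4@3 c2@6, authorship 134..2
After op 6 (insert('f')): buffer="hhhfffyhhf" (len 10), cursors c1@6 c3@6 c4@6 c2@10, authorship 134134..22

Answer: hhhfffyhhf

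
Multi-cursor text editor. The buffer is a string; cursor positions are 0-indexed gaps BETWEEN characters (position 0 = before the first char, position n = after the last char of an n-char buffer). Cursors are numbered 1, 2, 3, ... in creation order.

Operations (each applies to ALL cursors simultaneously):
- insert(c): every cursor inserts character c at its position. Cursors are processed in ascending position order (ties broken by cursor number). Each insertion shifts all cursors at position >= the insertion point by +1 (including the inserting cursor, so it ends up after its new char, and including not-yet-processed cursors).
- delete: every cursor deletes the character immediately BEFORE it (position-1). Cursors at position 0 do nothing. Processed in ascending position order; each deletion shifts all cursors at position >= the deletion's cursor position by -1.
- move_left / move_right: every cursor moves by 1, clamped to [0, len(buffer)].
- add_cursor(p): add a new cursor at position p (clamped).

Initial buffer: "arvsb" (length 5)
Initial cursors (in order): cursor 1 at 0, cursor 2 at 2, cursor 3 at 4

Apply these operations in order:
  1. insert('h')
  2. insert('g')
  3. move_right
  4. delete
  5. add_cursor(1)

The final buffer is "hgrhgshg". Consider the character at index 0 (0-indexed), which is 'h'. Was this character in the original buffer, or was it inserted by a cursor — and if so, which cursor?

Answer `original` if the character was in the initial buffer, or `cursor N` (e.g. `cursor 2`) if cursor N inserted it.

Answer: cursor 1

Derivation:
After op 1 (insert('h')): buffer="harhvshb" (len 8), cursors c1@1 c2@4 c3@7, authorship 1..2..3.
After op 2 (insert('g')): buffer="hgarhgvshgb" (len 11), cursors c1@2 c2@6 c3@10, authorship 11..22..33.
After op 3 (move_right): buffer="hgarhgvshgb" (len 11), cursors c1@3 c2@7 c3@11, authorship 11..22..33.
After op 4 (delete): buffer="hgrhgshg" (len 8), cursors c1@2 c2@5 c3@8, authorship 11.22.33
After op 5 (add_cursor(1)): buffer="hgrhgshg" (len 8), cursors c4@1 c1@2 c2@5 c3@8, authorship 11.22.33
Authorship (.=original, N=cursor N): 1 1 . 2 2 . 3 3
Index 0: author = 1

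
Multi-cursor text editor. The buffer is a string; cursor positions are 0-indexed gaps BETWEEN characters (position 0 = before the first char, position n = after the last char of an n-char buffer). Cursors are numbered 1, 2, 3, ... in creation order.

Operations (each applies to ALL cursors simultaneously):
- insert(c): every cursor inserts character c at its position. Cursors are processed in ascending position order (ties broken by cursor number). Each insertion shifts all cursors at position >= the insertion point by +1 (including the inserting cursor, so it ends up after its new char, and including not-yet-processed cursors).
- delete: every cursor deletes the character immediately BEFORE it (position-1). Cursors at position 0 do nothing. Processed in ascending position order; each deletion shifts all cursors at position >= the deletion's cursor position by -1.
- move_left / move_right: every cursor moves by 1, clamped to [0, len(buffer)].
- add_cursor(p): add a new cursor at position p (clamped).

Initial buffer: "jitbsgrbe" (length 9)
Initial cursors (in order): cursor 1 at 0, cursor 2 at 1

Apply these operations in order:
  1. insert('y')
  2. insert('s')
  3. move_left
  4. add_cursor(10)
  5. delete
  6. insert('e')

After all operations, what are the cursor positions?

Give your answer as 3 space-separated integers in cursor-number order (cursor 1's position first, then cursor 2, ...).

After op 1 (insert('y')): buffer="yjyitbsgrbe" (len 11), cursors c1@1 c2@3, authorship 1.2........
After op 2 (insert('s')): buffer="ysjysitbsgrbe" (len 13), cursors c1@2 c2@5, authorship 11.22........
After op 3 (move_left): buffer="ysjysitbsgrbe" (len 13), cursors c1@1 c2@4, authorship 11.22........
After op 4 (add_cursor(10)): buffer="ysjysitbsgrbe" (len 13), cursors c1@1 c2@4 c3@10, authorship 11.22........
After op 5 (delete): buffer="sjsitbsrbe" (len 10), cursors c1@0 c2@2 c3@7, authorship 1.2.......
After op 6 (insert('e')): buffer="esjesitbserbe" (len 13), cursors c1@1 c2@4 c3@10, authorship 11.22....3...

Answer: 1 4 10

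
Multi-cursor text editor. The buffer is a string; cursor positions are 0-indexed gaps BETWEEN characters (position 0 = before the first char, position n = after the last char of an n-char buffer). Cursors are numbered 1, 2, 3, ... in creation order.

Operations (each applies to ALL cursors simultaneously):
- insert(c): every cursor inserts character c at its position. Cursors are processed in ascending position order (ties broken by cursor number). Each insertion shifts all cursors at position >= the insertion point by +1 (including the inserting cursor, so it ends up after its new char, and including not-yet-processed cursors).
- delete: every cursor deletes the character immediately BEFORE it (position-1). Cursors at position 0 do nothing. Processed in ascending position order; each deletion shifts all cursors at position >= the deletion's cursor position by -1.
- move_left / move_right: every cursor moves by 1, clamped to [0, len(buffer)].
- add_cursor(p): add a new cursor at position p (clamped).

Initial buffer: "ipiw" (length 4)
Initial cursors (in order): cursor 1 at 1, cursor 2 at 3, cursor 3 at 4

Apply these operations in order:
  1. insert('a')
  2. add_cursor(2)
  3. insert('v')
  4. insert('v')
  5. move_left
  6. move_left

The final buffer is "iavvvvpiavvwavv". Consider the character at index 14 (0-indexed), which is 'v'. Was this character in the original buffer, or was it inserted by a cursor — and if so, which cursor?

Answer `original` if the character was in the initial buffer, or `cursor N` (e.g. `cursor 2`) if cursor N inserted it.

After op 1 (insert('a')): buffer="iapiawa" (len 7), cursors c1@2 c2@5 c3@7, authorship .1..2.3
After op 2 (add_cursor(2)): buffer="iapiawa" (len 7), cursors c1@2 c4@2 c2@5 c3@7, authorship .1..2.3
After op 3 (insert('v')): buffer="iavvpiavwav" (len 11), cursors c1@4 c4@4 c2@8 c3@11, authorship .114..22.33
After op 4 (insert('v')): buffer="iavvvvpiavvwavv" (len 15), cursors c1@6 c4@6 c2@11 c3@15, authorship .11414..222.333
After op 5 (move_left): buffer="iavvvvpiavvwavv" (len 15), cursors c1@5 c4@5 c2@10 c3@14, authorship .11414..222.333
After op 6 (move_left): buffer="iavvvvpiavvwavv" (len 15), cursors c1@4 c4@4 c2@9 c3@13, authorship .11414..222.333
Authorship (.=original, N=cursor N): . 1 1 4 1 4 . . 2 2 2 . 3 3 3
Index 14: author = 3

Answer: cursor 3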